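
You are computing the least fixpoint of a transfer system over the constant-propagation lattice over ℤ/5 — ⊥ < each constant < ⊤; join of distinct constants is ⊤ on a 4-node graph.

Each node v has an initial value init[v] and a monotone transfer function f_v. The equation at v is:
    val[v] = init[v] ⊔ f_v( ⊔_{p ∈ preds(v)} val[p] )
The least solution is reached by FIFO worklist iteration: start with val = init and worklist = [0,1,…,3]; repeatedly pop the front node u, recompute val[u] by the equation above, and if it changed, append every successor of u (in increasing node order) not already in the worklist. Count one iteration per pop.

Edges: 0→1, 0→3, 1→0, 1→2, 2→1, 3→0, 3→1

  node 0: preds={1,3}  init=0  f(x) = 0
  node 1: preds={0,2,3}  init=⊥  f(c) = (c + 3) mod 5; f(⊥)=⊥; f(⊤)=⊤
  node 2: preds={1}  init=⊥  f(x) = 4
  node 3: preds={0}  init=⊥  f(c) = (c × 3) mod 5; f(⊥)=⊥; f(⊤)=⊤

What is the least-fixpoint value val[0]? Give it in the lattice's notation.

Iteration log — 8 steps:
  step 1. node 0  ⊔preds=⊥  new=0  stable
  step 2. node 1  ⊔preds=0  new=3  old=⊥  +wl: 0
  step 3. node 2  ⊔preds=3  new=4  old=⊥  +wl: 1
  step 4. node 3  ⊔preds=0  new=0  old=⊥  +wl: 
  step 5. node 0  ⊔preds=⊤  new=0  stable
  step 6. node 1  ⊔preds=⊤  new=⊤  old=3  +wl: 0,2
  step 7. node 0  ⊔preds=⊤  new=0  stable
  step 8. node 2  ⊔preds=⊤  new=4  stable

Least fixpoint reached:
  node 0: 0
  node 1: ⊤
  node 2: 4
  node 3: 0

0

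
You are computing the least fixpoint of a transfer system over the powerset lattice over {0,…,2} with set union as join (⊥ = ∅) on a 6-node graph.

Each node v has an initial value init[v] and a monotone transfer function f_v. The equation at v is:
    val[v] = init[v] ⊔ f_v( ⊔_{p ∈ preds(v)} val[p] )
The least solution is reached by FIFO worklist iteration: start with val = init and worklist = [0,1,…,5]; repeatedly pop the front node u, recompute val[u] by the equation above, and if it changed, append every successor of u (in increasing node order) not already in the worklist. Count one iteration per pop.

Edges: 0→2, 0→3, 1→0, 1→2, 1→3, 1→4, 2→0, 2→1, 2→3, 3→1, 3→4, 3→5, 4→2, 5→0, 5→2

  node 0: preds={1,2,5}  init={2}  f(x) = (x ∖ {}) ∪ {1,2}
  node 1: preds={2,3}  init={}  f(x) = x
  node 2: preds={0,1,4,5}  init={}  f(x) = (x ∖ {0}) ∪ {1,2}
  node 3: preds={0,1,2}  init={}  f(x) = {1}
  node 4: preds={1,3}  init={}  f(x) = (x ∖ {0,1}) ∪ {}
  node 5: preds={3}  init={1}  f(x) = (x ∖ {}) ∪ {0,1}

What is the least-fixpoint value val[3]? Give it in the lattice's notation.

{1}

Iteration log — 13 steps:
  step 1. node 0  ⊔preds={1}  new={1,2}  old={2}  +wl: 
  step 2. node 1  ⊔preds={}  new={}  stable
  step 3. node 2  ⊔preds={1,2}  new={1,2}  old={}  +wl: 0,1
  step 4. node 3  ⊔preds={1,2}  new={1}  old={}  +wl: 
  step 5. node 4  ⊔preds={1}  new={}  stable
  step 6. node 5  ⊔preds={1}  new={0,1}  old={1}  +wl: 2
  step 7. node 0  ⊔preds={0,1,2}  new={0,1,2}  old={1,2}  +wl: 3
  step 8. node 1  ⊔preds={1,2}  new={1,2}  old={}  +wl: 0,4
  step 9. node 2  ⊔preds={0,1,2}  new={1,2}  stable
  step 10. node 3  ⊔preds={0,1,2}  new={1}  stable
  step 11. node 0  ⊔preds={0,1,2}  new={0,1,2}  stable
  step 12. node 4  ⊔preds={1,2}  new={2}  old={}  +wl: 2
  step 13. node 2  ⊔preds={0,1,2}  new={1,2}  stable

Least fixpoint reached:
  node 0: {0,1,2}
  node 1: {1,2}
  node 2: {1,2}
  node 3: {1}
  node 4: {2}
  node 5: {0,1}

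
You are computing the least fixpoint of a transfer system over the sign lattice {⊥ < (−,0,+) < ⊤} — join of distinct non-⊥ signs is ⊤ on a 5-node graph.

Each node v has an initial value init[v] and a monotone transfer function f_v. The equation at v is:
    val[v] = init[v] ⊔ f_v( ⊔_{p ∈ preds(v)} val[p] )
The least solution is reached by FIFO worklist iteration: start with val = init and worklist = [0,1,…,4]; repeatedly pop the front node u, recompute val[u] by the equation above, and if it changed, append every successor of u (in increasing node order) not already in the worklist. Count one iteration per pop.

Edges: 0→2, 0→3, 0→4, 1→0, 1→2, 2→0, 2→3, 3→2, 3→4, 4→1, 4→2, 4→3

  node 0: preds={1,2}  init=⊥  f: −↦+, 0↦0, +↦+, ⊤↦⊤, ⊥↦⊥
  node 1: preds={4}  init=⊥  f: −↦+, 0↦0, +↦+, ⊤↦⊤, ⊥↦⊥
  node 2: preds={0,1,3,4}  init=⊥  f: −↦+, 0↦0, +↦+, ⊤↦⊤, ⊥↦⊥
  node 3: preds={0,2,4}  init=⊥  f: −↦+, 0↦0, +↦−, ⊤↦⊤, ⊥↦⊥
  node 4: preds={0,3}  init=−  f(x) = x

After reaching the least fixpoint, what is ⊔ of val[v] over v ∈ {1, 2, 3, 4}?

⊤

Worklist (12 pops):
  #1 pop 0: in=⊥ → ⊥ (no change)
  #2 pop 1: in=− → + (was ⊥); enqueue [0]
  #3 pop 2: in=⊤ → ⊤ (was ⊥); enqueue []
  #4 pop 3: in=⊤ → ⊤ (was ⊥); enqueue [2]
  #5 pop 4: in=⊤ → ⊤ (was −); enqueue [1,3]
  #6 pop 0: in=⊤ → ⊤ (was ⊥); enqueue [4]
  #7 pop 2: in=⊤ → ⊤ (no change)
  #8 pop 1: in=⊤ → ⊤ (was +); enqueue [0,2]
  #9 pop 3: in=⊤ → ⊤ (no change)
  #10 pop 4: in=⊤ → ⊤ (no change)
  #11 pop 0: in=⊤ → ⊤ (no change)
  #12 pop 2: in=⊤ → ⊤ (no change)

Fixpoint:
  val[0] = ⊤
  val[1] = ⊤
  val[2] = ⊤
  val[3] = ⊤
  val[4] = ⊤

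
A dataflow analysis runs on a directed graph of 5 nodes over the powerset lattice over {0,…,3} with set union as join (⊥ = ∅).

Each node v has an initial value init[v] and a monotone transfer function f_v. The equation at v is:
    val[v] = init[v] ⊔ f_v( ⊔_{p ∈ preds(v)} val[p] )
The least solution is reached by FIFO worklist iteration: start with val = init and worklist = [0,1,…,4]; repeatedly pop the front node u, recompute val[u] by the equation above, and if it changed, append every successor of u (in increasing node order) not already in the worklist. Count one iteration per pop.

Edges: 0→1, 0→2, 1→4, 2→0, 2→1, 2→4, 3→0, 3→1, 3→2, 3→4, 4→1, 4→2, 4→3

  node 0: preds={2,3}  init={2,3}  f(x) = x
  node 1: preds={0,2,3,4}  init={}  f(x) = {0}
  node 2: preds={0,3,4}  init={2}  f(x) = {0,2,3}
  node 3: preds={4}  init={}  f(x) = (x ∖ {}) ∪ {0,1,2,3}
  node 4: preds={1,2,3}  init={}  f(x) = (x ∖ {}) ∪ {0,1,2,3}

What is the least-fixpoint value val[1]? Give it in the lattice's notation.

Iteration log — 9 steps:
  step 1. node 0  ⊔preds={2}  new={2,3}  stable
  step 2. node 1  ⊔preds={2,3}  new={0}  old={}  +wl: 
  step 3. node 2  ⊔preds={2,3}  new={0,2,3}  old={2}  +wl: 0,1
  step 4. node 3  ⊔preds={}  new={0,1,2,3}  old={}  +wl: 2
  step 5. node 4  ⊔preds={0,1,2,3}  new={0,1,2,3}  old={}  +wl: 3
  step 6. node 0  ⊔preds={0,1,2,3}  new={0,1,2,3}  old={2,3}  +wl: 
  step 7. node 1  ⊔preds={0,1,2,3}  new={0}  stable
  step 8. node 2  ⊔preds={0,1,2,3}  new={0,2,3}  stable
  step 9. node 3  ⊔preds={0,1,2,3}  new={0,1,2,3}  stable

Least fixpoint reached:
  node 0: {0,1,2,3}
  node 1: {0}
  node 2: {0,2,3}
  node 3: {0,1,2,3}
  node 4: {0,1,2,3}

{0}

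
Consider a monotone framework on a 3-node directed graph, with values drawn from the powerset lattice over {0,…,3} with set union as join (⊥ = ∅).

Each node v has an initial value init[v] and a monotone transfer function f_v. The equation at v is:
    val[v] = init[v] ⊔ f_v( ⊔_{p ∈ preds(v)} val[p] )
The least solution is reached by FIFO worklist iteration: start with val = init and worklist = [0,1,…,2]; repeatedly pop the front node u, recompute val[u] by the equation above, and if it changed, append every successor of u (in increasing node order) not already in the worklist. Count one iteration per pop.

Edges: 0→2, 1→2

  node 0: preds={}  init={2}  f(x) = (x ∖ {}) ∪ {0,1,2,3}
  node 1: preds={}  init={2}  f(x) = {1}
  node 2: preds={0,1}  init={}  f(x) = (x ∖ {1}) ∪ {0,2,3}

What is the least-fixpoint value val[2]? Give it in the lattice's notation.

{0,2,3}

Iteration log — 3 steps:
  step 1. node 0  ⊔preds={}  new={0,1,2,3}  old={2}  +wl: 
  step 2. node 1  ⊔preds={}  new={1,2}  old={2}  +wl: 
  step 3. node 2  ⊔preds={0,1,2,3}  new={0,2,3}  old={}  +wl: 

Least fixpoint reached:
  node 0: {0,1,2,3}
  node 1: {1,2}
  node 2: {0,2,3}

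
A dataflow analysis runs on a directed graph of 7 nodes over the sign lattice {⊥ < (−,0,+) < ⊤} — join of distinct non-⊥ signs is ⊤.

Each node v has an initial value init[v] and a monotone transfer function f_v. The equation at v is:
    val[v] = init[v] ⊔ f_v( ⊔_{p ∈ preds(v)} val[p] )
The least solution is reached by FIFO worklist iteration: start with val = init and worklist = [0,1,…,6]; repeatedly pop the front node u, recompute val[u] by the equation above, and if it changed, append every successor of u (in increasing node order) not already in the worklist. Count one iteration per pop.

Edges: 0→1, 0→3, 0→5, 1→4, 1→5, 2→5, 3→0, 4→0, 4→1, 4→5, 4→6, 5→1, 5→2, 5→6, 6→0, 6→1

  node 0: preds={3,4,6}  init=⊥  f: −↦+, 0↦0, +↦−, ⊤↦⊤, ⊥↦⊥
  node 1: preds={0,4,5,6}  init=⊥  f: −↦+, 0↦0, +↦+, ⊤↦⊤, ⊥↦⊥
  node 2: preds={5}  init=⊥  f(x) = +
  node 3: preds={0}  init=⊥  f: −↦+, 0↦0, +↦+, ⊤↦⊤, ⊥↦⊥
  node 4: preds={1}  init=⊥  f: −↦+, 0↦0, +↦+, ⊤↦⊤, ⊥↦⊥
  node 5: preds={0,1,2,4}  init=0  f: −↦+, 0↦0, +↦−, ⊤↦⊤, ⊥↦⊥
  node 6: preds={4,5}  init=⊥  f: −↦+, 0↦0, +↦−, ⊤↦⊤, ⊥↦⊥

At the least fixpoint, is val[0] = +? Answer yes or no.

no

Trace (17 dequeues):
  [1] u=0 | in ⊥ | out ⊥ | ==
  [2] u=1 | in 0 | out 0 | prev ⊥ | push {}
  [3] u=2 | in 0 | out + | prev ⊥ | push {}
  [4] u=3 | in ⊥ | out ⊥ | ==
  [5] u=4 | in 0 | out 0 | prev ⊥ | push {0,1}
  [6] u=5 | in ⊤ | out ⊤ | prev 0 | push {2}
  [7] u=6 | in ⊤ | out ⊤ | prev ⊥ | push {}
  [8] u=0 | in ⊤ | out ⊤ | prev ⊥ | push {3,5}
  [9] u=1 | in ⊤ | out ⊤ | prev 0 | push {4}
  [10] u=2 | in ⊤ | out + | ==
  [11] u=3 | in ⊤ | out ⊤ | prev ⊥ | push {0}
  [12] u=5 | in ⊤ | out ⊤ | ==
  [13] u=4 | in ⊤ | out ⊤ | prev 0 | push {1,5,6}
  [14] u=0 | in ⊤ | out ⊤ | ==
  [15] u=1 | in ⊤ | out ⊤ | ==
  [16] u=5 | in ⊤ | out ⊤ | ==
  [17] u=6 | in ⊤ | out ⊤ | ==

Converged values:
  [0] ⊤
  [1] ⊤
  [2] +
  [3] ⊤
  [4] ⊤
  [5] ⊤
  [6] ⊤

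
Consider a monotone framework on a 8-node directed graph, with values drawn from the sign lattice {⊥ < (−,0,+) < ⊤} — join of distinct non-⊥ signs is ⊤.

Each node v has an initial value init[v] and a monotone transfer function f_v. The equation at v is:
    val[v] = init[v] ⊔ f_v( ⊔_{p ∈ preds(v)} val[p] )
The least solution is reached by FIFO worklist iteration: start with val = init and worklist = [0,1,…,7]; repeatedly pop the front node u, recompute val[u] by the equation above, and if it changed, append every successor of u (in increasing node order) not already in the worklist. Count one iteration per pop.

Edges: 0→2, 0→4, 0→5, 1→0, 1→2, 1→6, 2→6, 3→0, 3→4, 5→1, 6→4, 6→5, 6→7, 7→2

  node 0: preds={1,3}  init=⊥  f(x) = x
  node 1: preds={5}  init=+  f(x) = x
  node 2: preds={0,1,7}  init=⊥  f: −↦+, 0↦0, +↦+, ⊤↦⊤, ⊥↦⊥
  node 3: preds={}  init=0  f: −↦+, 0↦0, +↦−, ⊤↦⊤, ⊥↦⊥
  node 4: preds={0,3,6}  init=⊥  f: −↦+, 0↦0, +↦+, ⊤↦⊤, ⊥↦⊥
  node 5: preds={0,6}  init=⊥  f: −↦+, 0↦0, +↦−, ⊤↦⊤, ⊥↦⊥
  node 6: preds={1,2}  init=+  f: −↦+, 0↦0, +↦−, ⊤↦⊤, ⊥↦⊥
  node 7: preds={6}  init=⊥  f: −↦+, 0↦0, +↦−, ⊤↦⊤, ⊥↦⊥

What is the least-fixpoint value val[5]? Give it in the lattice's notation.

Worklist (14 pops):
  #1 pop 0: in=⊤ → ⊤ (was ⊥); enqueue []
  #2 pop 1: in=⊥ → + (no change)
  #3 pop 2: in=⊤ → ⊤ (was ⊥); enqueue []
  #4 pop 3: in=⊥ → 0 (no change)
  #5 pop 4: in=⊤ → ⊤ (was ⊥); enqueue []
  #6 pop 5: in=⊤ → ⊤ (was ⊥); enqueue [1]
  #7 pop 6: in=⊤ → ⊤ (was +); enqueue [4,5]
  #8 pop 7: in=⊤ → ⊤ (was ⊥); enqueue [2]
  #9 pop 1: in=⊤ → ⊤ (was +); enqueue [0,6]
  #10 pop 4: in=⊤ → ⊤ (no change)
  #11 pop 5: in=⊤ → ⊤ (no change)
  #12 pop 2: in=⊤ → ⊤ (no change)
  #13 pop 0: in=⊤ → ⊤ (no change)
  #14 pop 6: in=⊤ → ⊤ (no change)

Fixpoint:
  val[0] = ⊤
  val[1] = ⊤
  val[2] = ⊤
  val[3] = 0
  val[4] = ⊤
  val[5] = ⊤
  val[6] = ⊤
  val[7] = ⊤

⊤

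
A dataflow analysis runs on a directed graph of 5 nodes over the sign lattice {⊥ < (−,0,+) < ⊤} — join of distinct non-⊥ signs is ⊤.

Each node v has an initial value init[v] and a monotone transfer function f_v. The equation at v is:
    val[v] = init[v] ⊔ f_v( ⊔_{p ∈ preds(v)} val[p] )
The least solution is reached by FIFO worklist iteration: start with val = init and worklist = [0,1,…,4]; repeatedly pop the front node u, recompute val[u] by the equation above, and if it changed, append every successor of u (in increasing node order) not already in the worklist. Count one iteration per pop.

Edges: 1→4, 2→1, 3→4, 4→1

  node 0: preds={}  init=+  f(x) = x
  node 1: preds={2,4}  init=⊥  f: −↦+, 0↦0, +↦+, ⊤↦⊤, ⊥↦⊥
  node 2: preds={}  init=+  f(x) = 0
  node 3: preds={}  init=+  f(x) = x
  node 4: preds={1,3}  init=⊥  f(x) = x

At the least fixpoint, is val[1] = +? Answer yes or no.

no

Iteration log — 8 steps:
  step 1. node 0  ⊔preds=⊥  new=+  stable
  step 2. node 1  ⊔preds=+  new=+  old=⊥  +wl: 
  step 3. node 2  ⊔preds=⊥  new=⊤  old=+  +wl: 1
  step 4. node 3  ⊔preds=⊥  new=+  stable
  step 5. node 4  ⊔preds=+  new=+  old=⊥  +wl: 
  step 6. node 1  ⊔preds=⊤  new=⊤  old=+  +wl: 4
  step 7. node 4  ⊔preds=⊤  new=⊤  old=+  +wl: 1
  step 8. node 1  ⊔preds=⊤  new=⊤  stable

Least fixpoint reached:
  node 0: +
  node 1: ⊤
  node 2: ⊤
  node 3: +
  node 4: ⊤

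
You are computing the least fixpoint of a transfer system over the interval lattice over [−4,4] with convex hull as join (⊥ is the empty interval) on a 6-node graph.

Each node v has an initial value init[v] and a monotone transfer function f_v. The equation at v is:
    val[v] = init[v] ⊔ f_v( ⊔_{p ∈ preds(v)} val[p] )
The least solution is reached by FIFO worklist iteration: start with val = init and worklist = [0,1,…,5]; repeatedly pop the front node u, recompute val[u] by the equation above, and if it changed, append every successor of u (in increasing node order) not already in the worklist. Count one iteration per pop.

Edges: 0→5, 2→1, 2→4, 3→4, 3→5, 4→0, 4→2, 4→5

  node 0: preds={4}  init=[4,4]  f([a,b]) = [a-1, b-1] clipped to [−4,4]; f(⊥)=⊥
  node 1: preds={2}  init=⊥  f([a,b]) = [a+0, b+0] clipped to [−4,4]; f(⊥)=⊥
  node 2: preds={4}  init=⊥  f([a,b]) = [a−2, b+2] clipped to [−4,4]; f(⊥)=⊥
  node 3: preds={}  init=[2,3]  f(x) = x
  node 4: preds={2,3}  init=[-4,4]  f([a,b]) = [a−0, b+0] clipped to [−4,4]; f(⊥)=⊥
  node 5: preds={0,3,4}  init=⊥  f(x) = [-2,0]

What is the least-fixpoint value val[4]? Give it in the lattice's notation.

[-4,4]

Worklist (7 pops):
  #1 pop 0: in=[-4,4] → [-4,4] (was [4,4]); enqueue []
  #2 pop 1: in=⊥ → ⊥ (no change)
  #3 pop 2: in=[-4,4] → [-4,4] (was ⊥); enqueue [1]
  #4 pop 3: in=⊥ → [2,3] (no change)
  #5 pop 4: in=[-4,4] → [-4,4] (no change)
  #6 pop 5: in=[-4,4] → [-2,0] (was ⊥); enqueue []
  #7 pop 1: in=[-4,4] → [-4,4] (was ⊥); enqueue []

Fixpoint:
  val[0] = [-4,4]
  val[1] = [-4,4]
  val[2] = [-4,4]
  val[3] = [2,3]
  val[4] = [-4,4]
  val[5] = [-2,0]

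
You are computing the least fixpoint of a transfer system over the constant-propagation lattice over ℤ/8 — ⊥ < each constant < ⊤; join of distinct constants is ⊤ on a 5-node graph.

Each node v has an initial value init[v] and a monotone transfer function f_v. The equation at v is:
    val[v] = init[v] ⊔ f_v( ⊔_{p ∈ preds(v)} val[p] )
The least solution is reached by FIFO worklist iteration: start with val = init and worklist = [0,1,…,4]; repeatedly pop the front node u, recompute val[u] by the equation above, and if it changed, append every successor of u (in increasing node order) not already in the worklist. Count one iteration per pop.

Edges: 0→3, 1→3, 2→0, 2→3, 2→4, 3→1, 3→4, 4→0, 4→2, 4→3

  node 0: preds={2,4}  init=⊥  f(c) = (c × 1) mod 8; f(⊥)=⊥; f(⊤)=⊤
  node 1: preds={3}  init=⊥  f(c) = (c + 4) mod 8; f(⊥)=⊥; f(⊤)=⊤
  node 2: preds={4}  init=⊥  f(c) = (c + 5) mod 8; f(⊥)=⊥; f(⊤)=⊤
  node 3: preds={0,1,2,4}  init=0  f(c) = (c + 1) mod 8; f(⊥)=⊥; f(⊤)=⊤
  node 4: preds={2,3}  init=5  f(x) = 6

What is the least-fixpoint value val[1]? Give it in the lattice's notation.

Trace (11 dequeues):
  [1] u=0 | in 5 | out 5 | prev ⊥ | push {}
  [2] u=1 | in 0 | out 4 | prev ⊥ | push {}
  [3] u=2 | in 5 | out 2 | prev ⊥ | push {0}
  [4] u=3 | in ⊤ | out ⊤ | prev 0 | push {1}
  [5] u=4 | in ⊤ | out ⊤ | prev 5 | push {2,3}
  [6] u=0 | in ⊤ | out ⊤ | prev 5 | push {}
  [7] u=1 | in ⊤ | out ⊤ | prev 4 | push {}
  [8] u=2 | in ⊤ | out ⊤ | prev 2 | push {0,4}
  [9] u=3 | in ⊤ | out ⊤ | ==
  [10] u=0 | in ⊤ | out ⊤ | ==
  [11] u=4 | in ⊤ | out ⊤ | ==

Converged values:
  [0] ⊤
  [1] ⊤
  [2] ⊤
  [3] ⊤
  [4] ⊤

⊤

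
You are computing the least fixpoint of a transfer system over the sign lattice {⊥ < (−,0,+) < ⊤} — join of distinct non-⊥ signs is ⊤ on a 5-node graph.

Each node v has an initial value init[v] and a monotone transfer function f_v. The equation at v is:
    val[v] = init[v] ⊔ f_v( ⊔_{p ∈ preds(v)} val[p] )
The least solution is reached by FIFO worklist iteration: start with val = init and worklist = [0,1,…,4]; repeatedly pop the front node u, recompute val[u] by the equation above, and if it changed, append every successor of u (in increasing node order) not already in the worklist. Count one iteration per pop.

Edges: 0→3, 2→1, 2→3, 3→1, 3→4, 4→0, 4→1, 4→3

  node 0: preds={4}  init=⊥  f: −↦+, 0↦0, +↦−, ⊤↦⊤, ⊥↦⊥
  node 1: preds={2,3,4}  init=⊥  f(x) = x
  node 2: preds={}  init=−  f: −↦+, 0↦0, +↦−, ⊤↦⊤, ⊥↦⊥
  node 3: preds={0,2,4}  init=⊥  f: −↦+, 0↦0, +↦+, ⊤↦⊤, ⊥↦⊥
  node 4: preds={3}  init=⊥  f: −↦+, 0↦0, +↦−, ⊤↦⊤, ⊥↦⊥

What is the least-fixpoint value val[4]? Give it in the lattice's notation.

Trace (13 dequeues):
  [1] u=0 | in ⊥ | out ⊥ | ==
  [2] u=1 | in − | out − | prev ⊥ | push {}
  [3] u=2 | in ⊥ | out − | ==
  [4] u=3 | in − | out + | prev ⊥ | push {1}
  [5] u=4 | in + | out − | prev ⊥ | push {0,3}
  [6] u=1 | in ⊤ | out ⊤ | prev − | push {}
  [7] u=0 | in − | out + | prev ⊥ | push {}
  [8] u=3 | in ⊤ | out ⊤ | prev + | push {1,4}
  [9] u=1 | in ⊤ | out ⊤ | ==
  [10] u=4 | in ⊤ | out ⊤ | prev − | push {0,1,3}
  [11] u=0 | in ⊤ | out ⊤ | prev + | push {}
  [12] u=1 | in ⊤ | out ⊤ | ==
  [13] u=3 | in ⊤ | out ⊤ | ==

Converged values:
  [0] ⊤
  [1] ⊤
  [2] −
  [3] ⊤
  [4] ⊤

⊤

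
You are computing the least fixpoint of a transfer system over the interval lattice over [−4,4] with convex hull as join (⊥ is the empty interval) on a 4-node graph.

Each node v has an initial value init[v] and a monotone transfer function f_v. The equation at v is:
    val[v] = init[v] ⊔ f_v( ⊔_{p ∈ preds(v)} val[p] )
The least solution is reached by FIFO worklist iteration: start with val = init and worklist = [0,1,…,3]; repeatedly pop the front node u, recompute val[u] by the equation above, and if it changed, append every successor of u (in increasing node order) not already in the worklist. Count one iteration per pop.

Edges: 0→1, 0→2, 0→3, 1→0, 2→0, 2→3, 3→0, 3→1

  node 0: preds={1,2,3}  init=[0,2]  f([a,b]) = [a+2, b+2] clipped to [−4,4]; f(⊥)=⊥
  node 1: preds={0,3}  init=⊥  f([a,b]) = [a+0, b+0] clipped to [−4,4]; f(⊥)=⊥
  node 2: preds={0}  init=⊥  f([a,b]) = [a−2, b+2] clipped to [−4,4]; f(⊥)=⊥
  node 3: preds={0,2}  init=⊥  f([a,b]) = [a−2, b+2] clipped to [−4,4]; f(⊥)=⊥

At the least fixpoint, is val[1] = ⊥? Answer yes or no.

Iteration log — 9 steps:
  step 1. node 0  ⊔preds=⊥  new=[0,2]  stable
  step 2. node 1  ⊔preds=[0,2]  new=[0,2]  old=⊥  +wl: 0
  step 3. node 2  ⊔preds=[0,2]  new=[-2,4]  old=⊥  +wl: 
  step 4. node 3  ⊔preds=[-2,4]  new=[-4,4]  old=⊥  +wl: 1
  step 5. node 0  ⊔preds=[-4,4]  new=[-2,4]  old=[0,2]  +wl: 2,3
  step 6. node 1  ⊔preds=[-4,4]  new=[-4,4]  old=[0,2]  +wl: 0
  step 7. node 2  ⊔preds=[-2,4]  new=[-4,4]  old=[-2,4]  +wl: 
  step 8. node 3  ⊔preds=[-4,4]  new=[-4,4]  stable
  step 9. node 0  ⊔preds=[-4,4]  new=[-2,4]  stable

Least fixpoint reached:
  node 0: [-2,4]
  node 1: [-4,4]
  node 2: [-4,4]
  node 3: [-4,4]

no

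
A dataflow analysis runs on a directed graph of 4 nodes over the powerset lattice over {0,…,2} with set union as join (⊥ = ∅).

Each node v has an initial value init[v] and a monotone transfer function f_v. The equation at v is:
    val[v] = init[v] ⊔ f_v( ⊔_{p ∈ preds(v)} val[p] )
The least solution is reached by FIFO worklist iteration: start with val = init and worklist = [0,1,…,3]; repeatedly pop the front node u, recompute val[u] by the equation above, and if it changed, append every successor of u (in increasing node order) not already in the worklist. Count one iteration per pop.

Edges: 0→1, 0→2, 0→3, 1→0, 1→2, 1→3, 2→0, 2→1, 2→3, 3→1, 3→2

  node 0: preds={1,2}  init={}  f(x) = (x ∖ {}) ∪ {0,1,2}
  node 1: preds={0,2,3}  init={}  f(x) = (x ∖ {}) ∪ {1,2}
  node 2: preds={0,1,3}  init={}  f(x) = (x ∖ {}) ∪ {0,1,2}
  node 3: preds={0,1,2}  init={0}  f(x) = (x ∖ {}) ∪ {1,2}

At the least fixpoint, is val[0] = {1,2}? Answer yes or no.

Trace (7 dequeues):
  [1] u=0 | in {} | out {0,1,2} | prev {} | push {}
  [2] u=1 | in {0,1,2} | out {0,1,2} | prev {} | push {0}
  [3] u=2 | in {0,1,2} | out {0,1,2} | prev {} | push {1}
  [4] u=3 | in {0,1,2} | out {0,1,2} | prev {0} | push {2}
  [5] u=0 | in {0,1,2} | out {0,1,2} | ==
  [6] u=1 | in {0,1,2} | out {0,1,2} | ==
  [7] u=2 | in {0,1,2} | out {0,1,2} | ==

Converged values:
  [0] {0,1,2}
  [1] {0,1,2}
  [2] {0,1,2}
  [3] {0,1,2}

no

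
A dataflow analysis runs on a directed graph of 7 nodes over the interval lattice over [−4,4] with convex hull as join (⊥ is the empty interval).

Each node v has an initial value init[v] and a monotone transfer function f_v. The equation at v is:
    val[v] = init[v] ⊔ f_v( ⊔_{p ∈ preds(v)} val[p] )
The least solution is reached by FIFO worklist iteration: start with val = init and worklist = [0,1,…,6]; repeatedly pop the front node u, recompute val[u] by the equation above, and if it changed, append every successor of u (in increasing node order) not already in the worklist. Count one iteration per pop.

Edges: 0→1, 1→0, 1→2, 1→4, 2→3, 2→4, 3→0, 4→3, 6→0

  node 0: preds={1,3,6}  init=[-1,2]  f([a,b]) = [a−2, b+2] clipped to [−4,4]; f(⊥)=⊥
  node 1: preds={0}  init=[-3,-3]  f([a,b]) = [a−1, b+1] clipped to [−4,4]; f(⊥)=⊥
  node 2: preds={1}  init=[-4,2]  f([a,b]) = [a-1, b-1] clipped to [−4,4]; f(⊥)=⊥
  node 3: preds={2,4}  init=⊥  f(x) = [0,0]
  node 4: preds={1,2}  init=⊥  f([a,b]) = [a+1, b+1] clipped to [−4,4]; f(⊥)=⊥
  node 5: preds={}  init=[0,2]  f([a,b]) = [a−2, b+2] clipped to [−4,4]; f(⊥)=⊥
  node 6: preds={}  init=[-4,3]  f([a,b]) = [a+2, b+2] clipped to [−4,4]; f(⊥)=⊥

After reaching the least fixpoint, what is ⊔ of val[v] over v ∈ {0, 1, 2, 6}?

Worklist (9 pops):
  #1 pop 0: in=[-4,3] → [-4,4] (was [-1,2]); enqueue []
  #2 pop 1: in=[-4,4] → [-4,4] (was [-3,-3]); enqueue [0]
  #3 pop 2: in=[-4,4] → [-4,3] (was [-4,2]); enqueue []
  #4 pop 3: in=[-4,3] → [0,0] (was ⊥); enqueue []
  #5 pop 4: in=[-4,4] → [-3,4] (was ⊥); enqueue [3]
  #6 pop 5: in=⊥ → [0,2] (no change)
  #7 pop 6: in=⊥ → [-4,3] (no change)
  #8 pop 0: in=[-4,4] → [-4,4] (no change)
  #9 pop 3: in=[-4,4] → [0,0] (no change)

Fixpoint:
  val[0] = [-4,4]
  val[1] = [-4,4]
  val[2] = [-4,3]
  val[3] = [0,0]
  val[4] = [-3,4]
  val[5] = [0,2]
  val[6] = [-4,3]

[-4,4]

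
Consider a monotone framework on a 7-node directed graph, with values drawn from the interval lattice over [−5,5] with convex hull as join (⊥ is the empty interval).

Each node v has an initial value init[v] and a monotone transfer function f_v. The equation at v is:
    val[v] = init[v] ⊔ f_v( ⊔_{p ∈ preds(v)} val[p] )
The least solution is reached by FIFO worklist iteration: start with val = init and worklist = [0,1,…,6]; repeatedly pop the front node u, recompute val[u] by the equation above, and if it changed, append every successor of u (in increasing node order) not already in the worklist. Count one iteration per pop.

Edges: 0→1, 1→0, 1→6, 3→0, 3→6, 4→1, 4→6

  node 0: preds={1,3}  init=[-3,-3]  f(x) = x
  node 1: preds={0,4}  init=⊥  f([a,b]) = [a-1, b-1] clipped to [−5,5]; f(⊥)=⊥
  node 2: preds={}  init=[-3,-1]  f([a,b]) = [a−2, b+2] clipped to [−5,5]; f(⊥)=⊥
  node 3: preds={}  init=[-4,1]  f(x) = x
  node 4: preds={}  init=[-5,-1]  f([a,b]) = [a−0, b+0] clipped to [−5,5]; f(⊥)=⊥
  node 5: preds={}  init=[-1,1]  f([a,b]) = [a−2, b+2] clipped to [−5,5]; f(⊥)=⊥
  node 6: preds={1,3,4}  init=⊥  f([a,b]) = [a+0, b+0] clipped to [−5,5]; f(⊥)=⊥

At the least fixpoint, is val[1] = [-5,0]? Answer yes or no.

Trace (9 dequeues):
  [1] u=0 | in [-4,1] | out [-4,1] | prev [-3,-3] | push {}
  [2] u=1 | in [-5,1] | out [-5,0] | prev ⊥ | push {0}
  [3] u=2 | in ⊥ | out [-3,-1] | ==
  [4] u=3 | in ⊥ | out [-4,1] | ==
  [5] u=4 | in ⊥ | out [-5,-1] | ==
  [6] u=5 | in ⊥ | out [-1,1] | ==
  [7] u=6 | in [-5,1] | out [-5,1] | prev ⊥ | push {}
  [8] u=0 | in [-5,1] | out [-5,1] | prev [-4,1] | push {1}
  [9] u=1 | in [-5,1] | out [-5,0] | ==

Converged values:
  [0] [-5,1]
  [1] [-5,0]
  [2] [-3,-1]
  [3] [-4,1]
  [4] [-5,-1]
  [5] [-1,1]
  [6] [-5,1]

yes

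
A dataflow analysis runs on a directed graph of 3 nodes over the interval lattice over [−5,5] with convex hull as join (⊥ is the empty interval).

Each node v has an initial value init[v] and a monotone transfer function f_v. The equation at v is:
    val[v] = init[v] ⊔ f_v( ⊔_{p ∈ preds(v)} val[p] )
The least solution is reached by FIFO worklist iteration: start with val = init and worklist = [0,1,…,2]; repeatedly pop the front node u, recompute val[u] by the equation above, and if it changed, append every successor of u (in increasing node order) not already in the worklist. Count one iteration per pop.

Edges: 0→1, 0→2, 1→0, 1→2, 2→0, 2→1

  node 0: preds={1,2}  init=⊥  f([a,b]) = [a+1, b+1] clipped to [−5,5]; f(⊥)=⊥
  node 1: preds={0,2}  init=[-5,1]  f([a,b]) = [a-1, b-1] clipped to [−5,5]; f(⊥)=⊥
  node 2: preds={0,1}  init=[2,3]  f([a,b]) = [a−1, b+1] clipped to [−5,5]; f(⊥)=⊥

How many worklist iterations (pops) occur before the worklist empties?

7

Iteration log — 7 steps:
  step 1. node 0  ⊔preds=[-5,3]  new=[-4,4]  old=⊥  +wl: 
  step 2. node 1  ⊔preds=[-4,4]  new=[-5,3]  old=[-5,1]  +wl: 0
  step 3. node 2  ⊔preds=[-5,4]  new=[-5,5]  old=[2,3]  +wl: 1
  step 4. node 0  ⊔preds=[-5,5]  new=[-4,5]  old=[-4,4]  +wl: 2
  step 5. node 1  ⊔preds=[-5,5]  new=[-5,4]  old=[-5,3]  +wl: 0
  step 6. node 2  ⊔preds=[-5,5]  new=[-5,5]  stable
  step 7. node 0  ⊔preds=[-5,5]  new=[-4,5]  stable

Least fixpoint reached:
  node 0: [-4,5]
  node 1: [-5,4]
  node 2: [-5,5]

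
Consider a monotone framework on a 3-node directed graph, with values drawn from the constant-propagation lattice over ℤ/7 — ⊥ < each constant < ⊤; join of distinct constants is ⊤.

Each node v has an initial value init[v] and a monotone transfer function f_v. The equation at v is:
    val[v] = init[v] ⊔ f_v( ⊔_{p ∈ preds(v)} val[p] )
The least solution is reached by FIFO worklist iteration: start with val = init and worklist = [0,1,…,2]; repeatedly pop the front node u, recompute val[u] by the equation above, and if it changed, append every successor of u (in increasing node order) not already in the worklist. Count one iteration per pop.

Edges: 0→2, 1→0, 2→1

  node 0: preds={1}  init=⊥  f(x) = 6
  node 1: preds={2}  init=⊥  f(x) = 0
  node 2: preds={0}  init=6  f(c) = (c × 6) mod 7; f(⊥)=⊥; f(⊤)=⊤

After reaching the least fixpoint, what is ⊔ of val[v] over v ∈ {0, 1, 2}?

Trace (5 dequeues):
  [1] u=0 | in ⊥ | out 6 | prev ⊥ | push {}
  [2] u=1 | in 6 | out 0 | prev ⊥ | push {0}
  [3] u=2 | in 6 | out ⊤ | prev 6 | push {1}
  [4] u=0 | in 0 | out 6 | ==
  [5] u=1 | in ⊤ | out 0 | ==

Converged values:
  [0] 6
  [1] 0
  [2] ⊤

⊤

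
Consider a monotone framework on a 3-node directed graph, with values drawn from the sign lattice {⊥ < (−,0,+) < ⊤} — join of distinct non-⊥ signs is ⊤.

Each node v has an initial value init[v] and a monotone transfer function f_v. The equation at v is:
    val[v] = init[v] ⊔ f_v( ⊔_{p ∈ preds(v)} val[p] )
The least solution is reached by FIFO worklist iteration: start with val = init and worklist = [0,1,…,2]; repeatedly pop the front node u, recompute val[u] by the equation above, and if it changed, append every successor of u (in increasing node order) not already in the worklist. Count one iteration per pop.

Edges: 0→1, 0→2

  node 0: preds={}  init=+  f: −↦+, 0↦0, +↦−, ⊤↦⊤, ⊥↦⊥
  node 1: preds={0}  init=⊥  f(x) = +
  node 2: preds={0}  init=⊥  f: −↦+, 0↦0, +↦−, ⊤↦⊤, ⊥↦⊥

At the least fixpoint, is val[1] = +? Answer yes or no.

yes

Trace (3 dequeues):
  [1] u=0 | in ⊥ | out + | ==
  [2] u=1 | in + | out + | prev ⊥ | push {}
  [3] u=2 | in + | out − | prev ⊥ | push {}

Converged values:
  [0] +
  [1] +
  [2] −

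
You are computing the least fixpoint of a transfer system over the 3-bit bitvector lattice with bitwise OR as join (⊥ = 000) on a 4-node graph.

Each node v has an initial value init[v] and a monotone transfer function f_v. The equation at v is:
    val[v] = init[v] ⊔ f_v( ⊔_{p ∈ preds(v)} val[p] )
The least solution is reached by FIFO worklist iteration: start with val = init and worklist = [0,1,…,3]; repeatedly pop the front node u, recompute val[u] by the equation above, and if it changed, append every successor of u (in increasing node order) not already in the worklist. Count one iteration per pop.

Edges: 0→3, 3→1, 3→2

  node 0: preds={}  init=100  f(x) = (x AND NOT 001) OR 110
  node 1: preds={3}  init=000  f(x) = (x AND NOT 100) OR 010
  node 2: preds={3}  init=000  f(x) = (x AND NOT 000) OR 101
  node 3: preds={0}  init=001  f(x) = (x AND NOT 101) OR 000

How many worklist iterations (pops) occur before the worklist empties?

Trace (6 dequeues):
  [1] u=0 | in 000 | out 110 | prev 100 | push {}
  [2] u=1 | in 001 | out 011 | prev 000 | push {}
  [3] u=2 | in 001 | out 101 | prev 000 | push {}
  [4] u=3 | in 110 | out 011 | prev 001 | push {1,2}
  [5] u=1 | in 011 | out 011 | ==
  [6] u=2 | in 011 | out 111 | prev 101 | push {}

Converged values:
  [0] 110
  [1] 011
  [2] 111
  [3] 011

6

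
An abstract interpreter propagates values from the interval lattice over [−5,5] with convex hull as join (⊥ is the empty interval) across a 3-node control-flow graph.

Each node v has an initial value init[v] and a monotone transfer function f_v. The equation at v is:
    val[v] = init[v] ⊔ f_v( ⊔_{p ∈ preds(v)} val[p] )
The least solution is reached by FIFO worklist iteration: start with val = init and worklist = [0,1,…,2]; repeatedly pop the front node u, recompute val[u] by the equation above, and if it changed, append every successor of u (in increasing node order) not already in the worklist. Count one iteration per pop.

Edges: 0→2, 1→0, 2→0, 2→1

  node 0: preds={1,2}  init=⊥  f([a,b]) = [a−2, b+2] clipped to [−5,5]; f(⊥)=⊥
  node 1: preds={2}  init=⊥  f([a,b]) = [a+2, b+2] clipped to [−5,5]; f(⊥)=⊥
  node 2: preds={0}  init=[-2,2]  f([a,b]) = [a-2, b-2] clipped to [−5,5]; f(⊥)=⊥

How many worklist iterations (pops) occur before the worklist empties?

9

Trace (9 dequeues):
  [1] u=0 | in [-2,2] | out [-4,4] | prev ⊥ | push {}
  [2] u=1 | in [-2,2] | out [0,4] | prev ⊥ | push {0}
  [3] u=2 | in [-4,4] | out [-5,2] | prev [-2,2] | push {1}
  [4] u=0 | in [-5,4] | out [-5,5] | prev [-4,4] | push {2}
  [5] u=1 | in [-5,2] | out [-3,4] | prev [0,4] | push {0}
  [6] u=2 | in [-5,5] | out [-5,3] | prev [-5,2] | push {1}
  [7] u=0 | in [-5,4] | out [-5,5] | ==
  [8] u=1 | in [-5,3] | out [-3,5] | prev [-3,4] | push {0}
  [9] u=0 | in [-5,5] | out [-5,5] | ==

Converged values:
  [0] [-5,5]
  [1] [-3,5]
  [2] [-5,3]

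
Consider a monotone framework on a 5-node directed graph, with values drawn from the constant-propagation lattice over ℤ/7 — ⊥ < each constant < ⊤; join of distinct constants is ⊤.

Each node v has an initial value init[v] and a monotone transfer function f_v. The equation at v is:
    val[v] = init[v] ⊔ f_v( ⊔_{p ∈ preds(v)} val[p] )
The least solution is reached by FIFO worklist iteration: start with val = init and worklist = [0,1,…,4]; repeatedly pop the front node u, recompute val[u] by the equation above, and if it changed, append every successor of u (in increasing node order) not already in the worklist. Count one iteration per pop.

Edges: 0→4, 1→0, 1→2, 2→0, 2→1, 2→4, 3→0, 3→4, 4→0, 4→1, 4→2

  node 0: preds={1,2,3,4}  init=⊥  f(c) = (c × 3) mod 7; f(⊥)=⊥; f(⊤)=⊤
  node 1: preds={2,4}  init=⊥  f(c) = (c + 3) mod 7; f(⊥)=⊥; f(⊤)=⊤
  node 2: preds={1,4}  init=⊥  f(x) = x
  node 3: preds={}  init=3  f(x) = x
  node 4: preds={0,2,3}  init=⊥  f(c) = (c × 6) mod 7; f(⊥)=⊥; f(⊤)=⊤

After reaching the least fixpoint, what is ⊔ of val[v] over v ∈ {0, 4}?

Trace (11 dequeues):
  [1] u=0 | in 3 | out 2 | prev ⊥ | push {}
  [2] u=1 | in ⊥ | out ⊥ | ==
  [3] u=2 | in ⊥ | out ⊥ | ==
  [4] u=3 | in ⊥ | out 3 | ==
  [5] u=4 | in ⊤ | out ⊤ | prev ⊥ | push {0,1,2}
  [6] u=0 | in ⊤ | out ⊤ | prev 2 | push {4}
  [7] u=1 | in ⊤ | out ⊤ | prev ⊥ | push {0}
  [8] u=2 | in ⊤ | out ⊤ | prev ⊥ | push {1}
  [9] u=4 | in ⊤ | out ⊤ | ==
  [10] u=0 | in ⊤ | out ⊤ | ==
  [11] u=1 | in ⊤ | out ⊤ | ==

Converged values:
  [0] ⊤
  [1] ⊤
  [2] ⊤
  [3] 3
  [4] ⊤

⊤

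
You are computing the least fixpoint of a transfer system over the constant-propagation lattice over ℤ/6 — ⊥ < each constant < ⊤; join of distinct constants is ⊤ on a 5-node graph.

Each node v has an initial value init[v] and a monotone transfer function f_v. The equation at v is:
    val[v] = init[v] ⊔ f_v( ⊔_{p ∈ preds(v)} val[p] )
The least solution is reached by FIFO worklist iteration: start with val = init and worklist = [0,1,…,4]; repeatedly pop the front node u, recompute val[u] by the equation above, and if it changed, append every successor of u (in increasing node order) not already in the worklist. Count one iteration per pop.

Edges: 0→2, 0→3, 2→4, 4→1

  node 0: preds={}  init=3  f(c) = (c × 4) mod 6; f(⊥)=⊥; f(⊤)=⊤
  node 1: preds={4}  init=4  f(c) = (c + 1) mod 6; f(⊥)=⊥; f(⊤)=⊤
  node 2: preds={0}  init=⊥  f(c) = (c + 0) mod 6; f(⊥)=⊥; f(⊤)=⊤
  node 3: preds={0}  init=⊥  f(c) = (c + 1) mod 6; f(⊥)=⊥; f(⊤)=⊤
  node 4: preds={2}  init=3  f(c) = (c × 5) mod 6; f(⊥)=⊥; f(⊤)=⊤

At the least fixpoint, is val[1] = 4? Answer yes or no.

yes

Iteration log — 5 steps:
  step 1. node 0  ⊔preds=⊥  new=3  stable
  step 2. node 1  ⊔preds=3  new=4  stable
  step 3. node 2  ⊔preds=3  new=3  old=⊥  +wl: 
  step 4. node 3  ⊔preds=3  new=4  old=⊥  +wl: 
  step 5. node 4  ⊔preds=3  new=3  stable

Least fixpoint reached:
  node 0: 3
  node 1: 4
  node 2: 3
  node 3: 4
  node 4: 3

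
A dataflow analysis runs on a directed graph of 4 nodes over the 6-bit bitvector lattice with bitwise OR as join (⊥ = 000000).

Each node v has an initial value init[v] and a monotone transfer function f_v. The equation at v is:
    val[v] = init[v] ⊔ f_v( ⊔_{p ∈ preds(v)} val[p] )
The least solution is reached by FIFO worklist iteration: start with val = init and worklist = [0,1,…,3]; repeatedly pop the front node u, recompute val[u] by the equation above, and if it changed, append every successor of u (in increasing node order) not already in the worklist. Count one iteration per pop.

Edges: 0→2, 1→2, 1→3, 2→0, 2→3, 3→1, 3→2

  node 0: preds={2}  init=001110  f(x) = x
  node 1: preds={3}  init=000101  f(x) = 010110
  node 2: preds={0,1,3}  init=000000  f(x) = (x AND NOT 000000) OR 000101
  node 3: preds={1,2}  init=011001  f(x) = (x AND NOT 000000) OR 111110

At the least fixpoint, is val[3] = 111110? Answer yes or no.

Worklist (10 pops):
  #1 pop 0: in=000000 → 001110 (no change)
  #2 pop 1: in=011001 → 010111 (was 000101); enqueue []
  #3 pop 2: in=011111 → 011111 (was 000000); enqueue [0]
  #4 pop 3: in=011111 → 111111 (was 011001); enqueue [1,2]
  #5 pop 0: in=011111 → 011111 (was 001110); enqueue []
  #6 pop 1: in=111111 → 010111 (no change)
  #7 pop 2: in=111111 → 111111 (was 011111); enqueue [0,3]
  #8 pop 0: in=111111 → 111111 (was 011111); enqueue [2]
  #9 pop 3: in=111111 → 111111 (no change)
  #10 pop 2: in=111111 → 111111 (no change)

Fixpoint:
  val[0] = 111111
  val[1] = 010111
  val[2] = 111111
  val[3] = 111111

no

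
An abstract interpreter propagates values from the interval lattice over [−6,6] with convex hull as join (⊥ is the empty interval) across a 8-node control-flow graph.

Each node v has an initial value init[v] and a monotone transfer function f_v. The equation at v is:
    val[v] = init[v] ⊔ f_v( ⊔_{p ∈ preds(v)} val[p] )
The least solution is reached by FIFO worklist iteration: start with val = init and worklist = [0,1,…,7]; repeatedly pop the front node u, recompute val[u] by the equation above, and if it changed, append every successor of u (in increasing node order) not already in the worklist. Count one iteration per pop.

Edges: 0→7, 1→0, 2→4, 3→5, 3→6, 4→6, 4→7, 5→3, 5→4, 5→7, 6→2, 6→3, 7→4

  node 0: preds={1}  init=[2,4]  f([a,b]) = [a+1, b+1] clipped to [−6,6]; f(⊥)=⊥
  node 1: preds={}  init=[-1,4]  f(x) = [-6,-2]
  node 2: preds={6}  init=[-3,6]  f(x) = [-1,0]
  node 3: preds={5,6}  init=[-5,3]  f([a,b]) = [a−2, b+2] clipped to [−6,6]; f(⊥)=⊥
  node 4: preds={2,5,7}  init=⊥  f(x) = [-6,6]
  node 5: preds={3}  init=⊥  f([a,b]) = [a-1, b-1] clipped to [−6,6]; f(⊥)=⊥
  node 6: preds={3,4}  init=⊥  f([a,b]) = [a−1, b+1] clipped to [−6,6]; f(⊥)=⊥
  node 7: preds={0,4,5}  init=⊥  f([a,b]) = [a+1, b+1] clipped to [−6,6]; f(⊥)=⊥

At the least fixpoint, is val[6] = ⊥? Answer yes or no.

Trace (18 dequeues):
  [1] u=0 | in [-1,4] | out [0,5] | prev [2,4] | push {}
  [2] u=1 | in ⊥ | out [-6,4] | prev [-1,4] | push {0}
  [3] u=2 | in ⊥ | out [-3,6] | ==
  [4] u=3 | in ⊥ | out [-5,3] | ==
  [5] u=4 | in [-3,6] | out [-6,6] | prev ⊥ | push {}
  [6] u=5 | in [-5,3] | out [-6,2] | prev ⊥ | push {3,4}
  [7] u=6 | in [-6,6] | out [-6,6] | prev ⊥ | push {2}
  [8] u=7 | in [-6,6] | out [-5,6] | prev ⊥ | push {}
  [9] u=0 | in [-6,4] | out [-5,5] | prev [0,5] | push {7}
  [10] u=3 | in [-6,6] | out [-6,6] | prev [-5,3] | push {5,6}
  [11] u=4 | in [-6,6] | out [-6,6] | ==
  [12] u=2 | in [-6,6] | out [-3,6] | ==
  [13] u=7 | in [-6,6] | out [-5,6] | ==
  [14] u=5 | in [-6,6] | out [-6,5] | prev [-6,2] | push {3,4,7}
  [15] u=6 | in [-6,6] | out [-6,6] | ==
  [16] u=3 | in [-6,6] | out [-6,6] | ==
  [17] u=4 | in [-6,6] | out [-6,6] | ==
  [18] u=7 | in [-6,6] | out [-5,6] | ==

Converged values:
  [0] [-5,5]
  [1] [-6,4]
  [2] [-3,6]
  [3] [-6,6]
  [4] [-6,6]
  [5] [-6,5]
  [6] [-6,6]
  [7] [-5,6]

no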